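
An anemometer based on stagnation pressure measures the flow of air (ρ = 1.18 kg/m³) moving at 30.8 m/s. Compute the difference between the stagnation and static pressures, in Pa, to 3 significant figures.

ΔP = 560 Pa

At the stagnation point the flow is brought to rest, so Bernoulli gives P_stag − P_static = ½ρv².
ΔP = ½·1.18·30.8² = 560 Pa.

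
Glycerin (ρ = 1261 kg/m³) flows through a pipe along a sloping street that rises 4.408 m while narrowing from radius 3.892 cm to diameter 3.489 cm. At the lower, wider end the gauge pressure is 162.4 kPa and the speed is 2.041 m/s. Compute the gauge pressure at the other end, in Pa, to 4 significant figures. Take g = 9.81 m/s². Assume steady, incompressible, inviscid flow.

45430 Pa

Continuity gives A₁v₁ = A₂v₂, so v₂ = (47.59 cm²)/(9.561 cm²) × 2.041 m/s = 10.16 m/s.
Applying Bernoulli between the two ends and solving for P₂: P₂ = P₁ + ½ρ(v₁² − v₂²) − ρgΔh.
P₂ = 162400 + ½·1261·(2.041² − 10.16²) − 1261·9.81·(+4.408) = 162400 + (-62440) − (54530) = 45430 Pa.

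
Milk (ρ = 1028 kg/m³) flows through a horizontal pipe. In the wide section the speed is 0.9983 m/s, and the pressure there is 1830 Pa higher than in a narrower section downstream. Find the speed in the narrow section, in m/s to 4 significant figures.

With h₁ = h₂, rearranging Bernoulli gives v₂ = √(v₁² + 2ΔP/ρ).
v₂ = √(0.9983² + 2·1830/1028) = √(0.9966 + 3.560) = 2.135 m/s.

v₂ ≈ 2.135 m/s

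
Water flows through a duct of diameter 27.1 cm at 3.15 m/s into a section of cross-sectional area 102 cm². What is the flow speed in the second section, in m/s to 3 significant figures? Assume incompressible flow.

17.8 m/s

Mass conservation (A₁v₁ = A₂v₂) gives v₂ = 3.15 × 577/102 = 17.8 m/s.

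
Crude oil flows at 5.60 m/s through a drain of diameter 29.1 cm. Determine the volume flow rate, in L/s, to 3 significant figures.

Q ≈ 372 L/s

Q = A·v = 0.0665 m² × 5.60 m/s = 0.372 m³/s.
Converting: 0.372 m³/s × 1000 = 372 L/s.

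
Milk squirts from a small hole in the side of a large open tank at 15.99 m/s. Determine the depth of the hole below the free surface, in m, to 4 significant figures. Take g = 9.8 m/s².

13.04 m

Torricelli: v = √(2gh), so h = v²/(2g).
h = 15.99²/(2·9.8) = 255.7/19.60 = 13.04 m.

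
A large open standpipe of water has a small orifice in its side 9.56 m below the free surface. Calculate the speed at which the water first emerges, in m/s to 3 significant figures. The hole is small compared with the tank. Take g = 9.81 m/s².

v ≈ 13.7 m/s

Bernoulli from surface to hole (P equal, v_surface ≈ 0): v = √(2gh) = √(2×9.81×9.56) = 13.7 m/s.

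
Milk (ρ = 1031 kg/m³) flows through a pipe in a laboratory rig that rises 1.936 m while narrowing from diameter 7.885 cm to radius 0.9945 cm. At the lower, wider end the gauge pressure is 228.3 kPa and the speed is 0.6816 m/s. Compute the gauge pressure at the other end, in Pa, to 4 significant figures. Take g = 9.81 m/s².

149800 Pa

Mass conservation (A₁v₁ = A₂v₂) gives v₂ = 0.6816 × 48.83/3.107 = 10.71 m/s.
Bernoulli: P₁ + ½ρv₁² + ρg h₁ = P₂ + ½ρv₂² + ρg h₂, so P₂ = P₁ + ½ρ(v₁² − v₂²) − ρg(h₂ − h₁).
P₂ = 228300 + ½·1031·(0.6816² − 10.71²) − 1031·9.81·(+1.936) = 228300 + (-58910) − (19580) = 149800 Pa.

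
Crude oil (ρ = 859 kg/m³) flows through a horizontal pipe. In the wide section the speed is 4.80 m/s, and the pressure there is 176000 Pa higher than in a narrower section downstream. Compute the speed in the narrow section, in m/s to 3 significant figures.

Horizontal Bernoulli: P₁ + ½ρv₁² = P₂ + ½ρv₂², so v₂² = v₁² + 2(P₁ − P₂)/ρ.
v₂ = √(4.80² + 2·176000/859) = √(23.0 + 410) = 20.8 m/s.

v₂ = 20.8 m/s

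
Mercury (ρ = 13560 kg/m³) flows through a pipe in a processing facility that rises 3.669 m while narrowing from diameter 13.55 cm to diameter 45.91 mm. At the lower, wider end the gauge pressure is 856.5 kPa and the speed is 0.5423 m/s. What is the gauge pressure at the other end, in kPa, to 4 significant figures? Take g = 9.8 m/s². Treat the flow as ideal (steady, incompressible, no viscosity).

By continuity, v₂ = v₁·A₁/A₂ = 0.5423·(144.2/16.55) = 4.724 m/s.
Energy conservation along the streamline gives P₂ = P₁ − ½ρ(v₂² − v₁²) − ρg(h₂ − h₁).
P₂ = 856500 + ½·13560·(0.5423² − 4.724²) − 13560·9.8·(+3.669) = 856500 + (-149300) − (487600) = 219600 Pa.

P₂ = 219.6 kPa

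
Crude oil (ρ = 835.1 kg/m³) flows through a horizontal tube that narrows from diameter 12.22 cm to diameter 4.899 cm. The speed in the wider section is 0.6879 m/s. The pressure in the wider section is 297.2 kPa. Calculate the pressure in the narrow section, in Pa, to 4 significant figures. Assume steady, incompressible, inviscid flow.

By continuity, v₂ = v₁·A₁/A₂ = 0.6879·(117.3/18.85) = 4.280 m/s.
Bernoulli (h₁ = h₂): P₁ − P₂ = ½ρ(v₂² − v₁²).
P₂ = P₁ − ½ρ(v₂² − v₁²) = 297200 − ½·835.1·(4.280² − 0.6879²) = 297200 − 7452 = 289700 Pa.

P₂ = 289700 Pa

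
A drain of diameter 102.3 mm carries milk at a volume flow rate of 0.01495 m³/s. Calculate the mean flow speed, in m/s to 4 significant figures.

v = 1.819 m/s

Q = 0.01495 m³/s = 0.01495 m³/s.
v = Q/A = 0.01495 / 0.008219 = 1.819 m/s.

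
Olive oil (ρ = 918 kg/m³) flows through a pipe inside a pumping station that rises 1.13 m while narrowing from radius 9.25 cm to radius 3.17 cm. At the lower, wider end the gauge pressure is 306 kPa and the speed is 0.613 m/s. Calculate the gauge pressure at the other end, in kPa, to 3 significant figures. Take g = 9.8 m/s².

Continuity gives A₁v₁ = A₂v₂, so v₂ = (269 cm²)/(31.6 cm²) × 0.613 m/s = 5.22 m/s.
Energy conservation along the streamline gives P₂ = P₁ − ½ρ(v₂² − v₁²) − ρg(h₂ − h₁).
P₂ = 306000 + ½·918·(0.613² − 5.22²) − 918·9.8·(+1.13) = 306000 + (-12300) − (10200) = 284000 Pa.

P₂ ≈ 284 kPa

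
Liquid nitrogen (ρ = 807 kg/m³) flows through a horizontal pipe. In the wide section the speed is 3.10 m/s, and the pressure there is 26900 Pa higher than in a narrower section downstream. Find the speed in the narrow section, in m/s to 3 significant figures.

v₂ = 8.73 m/s

With h₁ = h₂, rearranging Bernoulli gives v₂ = √(v₁² + 2ΔP/ρ).
v₂ = √(3.10² + 2·26900/807) = √(9.61 + 66.7) = 8.73 m/s.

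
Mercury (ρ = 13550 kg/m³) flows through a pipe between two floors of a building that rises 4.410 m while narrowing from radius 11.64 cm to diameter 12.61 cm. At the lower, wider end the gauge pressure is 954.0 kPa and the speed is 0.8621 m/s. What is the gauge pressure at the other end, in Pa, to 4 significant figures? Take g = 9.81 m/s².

P₂ ≈ 314300 Pa

Continuity gives A₁v₁ = A₂v₂, so v₂ = (425.7 cm²)/(124.9 cm²) × 0.8621 m/s = 2.938 m/s.
Applying Bernoulli between the two ends and solving for P₂: P₂ = P₁ + ½ρ(v₁² − v₂²) − ρgΔh.
P₂ = 954000 + ½·13550·(0.8621² − 2.938²) − 13550·9.81·(+4.410) = 954000 + (-53460) − (586200) = 314300 Pa.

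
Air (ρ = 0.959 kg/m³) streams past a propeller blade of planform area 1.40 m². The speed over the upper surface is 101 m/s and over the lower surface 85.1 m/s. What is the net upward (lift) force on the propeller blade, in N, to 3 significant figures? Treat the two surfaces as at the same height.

The faster flow above has the lower pressure; Bernoulli (same height) gives ΔP = ½ρ(v_up² − v_low²).
ΔP = ½·0.959·(101² − 85.1²) = 1420 Pa.
Lift = ΔP · A = 1420 × 1.40 = 1990 N.

F ≈ 1990 N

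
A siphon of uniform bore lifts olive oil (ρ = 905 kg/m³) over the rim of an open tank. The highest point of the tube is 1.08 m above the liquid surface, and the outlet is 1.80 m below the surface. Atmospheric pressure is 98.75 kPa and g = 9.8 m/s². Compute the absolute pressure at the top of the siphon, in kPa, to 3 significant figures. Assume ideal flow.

From the surface to the outlet (both open to atmosphere, surface at rest): v = √(2g·h_out) = √(2·9.8·1.80) = 5.94 m/s.
The bore is uniform, so the speed at the crest is the same v. Bernoulli surface→crest: P_atm = P_top + ½ρv² + ρg·h_top.
P_top = 98750 − ½·905·5.94² − 905·9.8·1.08 = 73200 Pa.

P_top = 73.2 kPa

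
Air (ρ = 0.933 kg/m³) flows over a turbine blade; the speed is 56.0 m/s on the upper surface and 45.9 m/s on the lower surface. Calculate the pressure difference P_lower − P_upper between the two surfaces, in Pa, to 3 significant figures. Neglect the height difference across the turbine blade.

The pressure is lower where the speed is higher: ΔP = ½ρ(v_up² − v_low²).
ΔP = ½·0.933·(56.0² − 45.9²) = 480 Pa.

480 Pa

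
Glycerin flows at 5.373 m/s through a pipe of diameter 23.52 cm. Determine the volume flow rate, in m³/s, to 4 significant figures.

Q = A·v = 0.04345 m² × 5.373 m/s = 0.2334 m³/s.

Q ≈ 0.2334 m³/s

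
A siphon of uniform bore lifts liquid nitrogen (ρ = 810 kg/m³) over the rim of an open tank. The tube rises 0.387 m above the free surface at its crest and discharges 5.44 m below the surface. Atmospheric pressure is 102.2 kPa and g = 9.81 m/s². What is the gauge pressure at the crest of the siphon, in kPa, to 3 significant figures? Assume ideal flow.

P_gauge ≈ -46.3 kPa

From the surface to the outlet (both open to atmosphere, surface at rest): v = √(2g·h_out) = √(2·9.81·5.44) = 10.3 m/s.
Continuity keeps v the same throughout the tube; from surface to crest, P_atm + 0 = P_top + ½ρv² + ρg·h_top.
P_top = 102200 − ½·810·10.3² − 810·9.81·0.387 = 55900 Pa. So P_gauge = P_top − P_atm = -46300 Pa.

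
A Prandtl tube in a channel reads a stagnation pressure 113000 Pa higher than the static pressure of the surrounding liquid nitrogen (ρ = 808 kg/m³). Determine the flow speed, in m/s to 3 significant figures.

Bernoulli between the free stream and the stagnation point: ½ρv² = P_stag − P_static.
v = √(2ΔP/ρ) = √(2·113000/808) = 16.7 m/s.

v ≈ 16.7 m/s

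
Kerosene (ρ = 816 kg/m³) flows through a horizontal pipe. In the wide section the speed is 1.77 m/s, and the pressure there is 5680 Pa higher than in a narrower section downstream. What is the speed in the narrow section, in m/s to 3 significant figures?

Horizontal Bernoulli: P₁ + ½ρv₁² = P₂ + ½ρv₂², so v₂² = v₁² + 2(P₁ − P₂)/ρ.
v₂ = √(1.77² + 2·5680/816) = √(3.13 + 13.9) = 4.13 m/s.

4.13 m/s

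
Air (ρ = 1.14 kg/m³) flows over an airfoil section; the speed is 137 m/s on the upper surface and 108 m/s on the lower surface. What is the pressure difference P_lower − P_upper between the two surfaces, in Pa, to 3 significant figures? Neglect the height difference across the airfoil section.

ΔP = 4050 Pa

With negligible Δh, P + ½ρv² is constant, so P_low − P_up = ½ρ(v_up² − v_low²).
ΔP = ½·1.14·(137² − 108²) = 4050 Pa.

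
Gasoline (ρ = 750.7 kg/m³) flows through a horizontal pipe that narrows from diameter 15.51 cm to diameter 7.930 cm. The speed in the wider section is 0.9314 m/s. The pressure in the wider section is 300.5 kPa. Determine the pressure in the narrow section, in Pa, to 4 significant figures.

296100 Pa

Continuity gives A₁v₁ = A₂v₂, so v₂ = (188.9 cm²)/(49.39 cm²) × 0.9314 m/s = 3.563 m/s.
Bernoulli (h₁ = h₂): P₁ − P₂ = ½ρ(v₂² − v₁²).
P₂ = P₁ − ½ρ(v₂² − v₁²) = 300500 − ½·750.7·(3.563² − 0.9314²) = 300500 − 4439 = 296100 Pa.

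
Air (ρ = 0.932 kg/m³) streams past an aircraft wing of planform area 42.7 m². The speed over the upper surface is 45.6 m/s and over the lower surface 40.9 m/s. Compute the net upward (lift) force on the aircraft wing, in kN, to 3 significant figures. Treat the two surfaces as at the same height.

From P + ½ρv² = const at equal height, P_low − P_up = ½ρ(v_up² − v_low²).
ΔP = ½·0.932·(45.6² − 40.9²) = 189 Pa.
Lift = ΔP · A = 189 × 42.7 = 8090 N.

F ≈ 8.09 kN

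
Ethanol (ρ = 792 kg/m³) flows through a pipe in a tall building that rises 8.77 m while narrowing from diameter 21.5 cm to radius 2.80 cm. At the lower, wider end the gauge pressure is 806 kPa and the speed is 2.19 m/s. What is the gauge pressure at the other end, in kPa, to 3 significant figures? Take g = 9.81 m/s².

Continuity gives A₁v₁ = A₂v₂, so v₂ = (363 cm²)/(24.6 cm²) × 2.19 m/s = 32.3 m/s.
Bernoulli: P₁ + ½ρv₁² + ρg h₁ = P₂ + ½ρv₂² + ρg h₂, so P₂ = P₁ + ½ρ(v₁² − v₂²) − ρg(h₂ − h₁).
P₂ = 806000 + ½·792·(2.19² − 32.3²) − 792·9.81·(+8.77) = 806000 + (-411000) − (68100) = 327000 Pa.

P₂ ≈ 327 kPa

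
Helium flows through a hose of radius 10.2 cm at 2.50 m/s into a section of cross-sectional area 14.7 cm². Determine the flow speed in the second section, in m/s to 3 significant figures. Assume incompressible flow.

Mass conservation (A₁v₁ = A₂v₂) gives v₂ = 2.50 × 327/14.7 = 55.6 m/s.

55.6 m/s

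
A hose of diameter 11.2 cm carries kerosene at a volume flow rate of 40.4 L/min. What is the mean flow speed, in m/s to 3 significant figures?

0.0683 m/s

Q = 40.4 L/min = 0.000673 m³/s.
v = Q/A = 0.000673 / 0.00985 = 0.0683 m/s.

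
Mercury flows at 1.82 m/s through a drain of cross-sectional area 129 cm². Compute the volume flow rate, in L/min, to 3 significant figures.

Q ≈ 1410 L/min

Q = A·v = 0.0129 m² × 1.82 m/s = 0.0235 m³/s.
Converting: 0.0235 m³/s × 60000 = 1410 L/min.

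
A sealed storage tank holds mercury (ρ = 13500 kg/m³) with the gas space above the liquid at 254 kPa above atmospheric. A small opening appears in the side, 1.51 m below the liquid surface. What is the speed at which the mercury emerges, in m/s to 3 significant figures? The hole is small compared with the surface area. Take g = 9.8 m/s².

Take point 1 at the surface (v₁ ≈ 0) and point 2 at the hole (at atmospheric pressure). Bernoulli: P₁ + ρg h = P_atm + ½ρv₂².
With P₁ − P_atm = 254000 Pa, v₂ = √(2gh + 2ΔP/ρ) = √(2·9.8·1.51 + 2·254000/13500) = 8.20 m/s.

v ≈ 8.20 m/s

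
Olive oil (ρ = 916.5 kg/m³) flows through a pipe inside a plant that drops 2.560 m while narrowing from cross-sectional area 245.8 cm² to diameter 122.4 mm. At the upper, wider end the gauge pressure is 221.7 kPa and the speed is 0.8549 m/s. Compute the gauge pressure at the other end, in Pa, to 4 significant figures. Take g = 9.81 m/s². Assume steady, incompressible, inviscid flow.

P₂ = 243600 Pa

Continuity gives A₁v₁ = A₂v₂, so v₂ = (245.8 cm²)/(117.7 cm²) × 0.8549 m/s = 1.786 m/s.
Energy conservation along the streamline gives P₂ = P₁ − ½ρ(v₂² − v₁²) − ρg(h₂ − h₁).
P₂ = 221700 + ½·916.5·(0.8549² − 1.786²) − 916.5·9.81·(−2.560) = 221700 + (-1127) − (-23020) = 243600 Pa.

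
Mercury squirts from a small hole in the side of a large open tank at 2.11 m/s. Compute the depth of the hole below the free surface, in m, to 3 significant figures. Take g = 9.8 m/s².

0.227 m

Inverting v = √(2gh) gives h = v² / 2g.
h = 2.11²/(2·9.8) = 4.45/19.60 = 0.227 m.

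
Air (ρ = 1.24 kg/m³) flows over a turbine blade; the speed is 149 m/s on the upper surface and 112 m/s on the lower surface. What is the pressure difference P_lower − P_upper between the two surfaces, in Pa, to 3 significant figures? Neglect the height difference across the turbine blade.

Bernoulli (same height): P_lower − P_upper = ½ρ(v_upper² − v_lower²).
ΔP = ½·1.24·(149² − 112²) = 5990 Pa.

ΔP ≈ 5990 Pa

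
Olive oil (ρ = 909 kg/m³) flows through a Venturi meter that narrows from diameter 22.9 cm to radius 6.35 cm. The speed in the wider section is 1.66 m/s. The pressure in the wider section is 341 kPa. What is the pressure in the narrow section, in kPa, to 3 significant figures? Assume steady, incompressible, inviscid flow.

P₂ = 329 kPa

The volume flow rate is constant, so v₂ = (A₁/A₂)v₁ = (412/127)·1.66 = 5.40 m/s.
Along the horizontal streamline, P + ½ρv² is constant.
P₂ = P₁ − ½ρ(v₂² − v₁²) = 341000 − ½·909·(5.40² − 1.66²) = 341000 − 12000 = 329000 Pa.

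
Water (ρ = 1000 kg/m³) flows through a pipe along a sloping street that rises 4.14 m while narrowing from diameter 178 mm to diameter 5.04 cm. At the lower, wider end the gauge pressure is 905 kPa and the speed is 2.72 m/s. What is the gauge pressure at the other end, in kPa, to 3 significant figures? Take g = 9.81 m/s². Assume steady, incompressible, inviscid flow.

By continuity, v₂ = v₁·A₁/A₂ = 2.72·(249/20.0) = 33.9 m/s.
Applying Bernoulli between the two ends and solving for P₂: P₂ = P₁ + ½ρ(v₁² − v₂²) − ρgΔh.
P₂ = 905000 + ½·1000·(2.72² − 33.9²) − 1000·9.81·(+4.14) = 905000 + (-572000) − (40600) = 293000 Pa.

P₂ ≈ 293 kPa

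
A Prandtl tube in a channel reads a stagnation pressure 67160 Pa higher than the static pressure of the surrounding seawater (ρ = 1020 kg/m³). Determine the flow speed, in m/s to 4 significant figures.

11.48 m/s

At the stagnation point the flow is brought to rest, so Bernoulli gives P_stag − P_static = ½ρv².
v = √(2ΔP/ρ) = √(2·67160/1020) = 11.48 m/s.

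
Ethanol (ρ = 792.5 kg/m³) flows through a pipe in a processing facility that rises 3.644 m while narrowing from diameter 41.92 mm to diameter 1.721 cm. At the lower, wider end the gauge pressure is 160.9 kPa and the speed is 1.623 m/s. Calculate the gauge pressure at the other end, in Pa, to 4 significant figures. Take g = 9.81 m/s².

P₂ ≈ 96870 Pa

By continuity, v₂ = v₁·A₁/A₂ = 1.623·(13.80/2.326) = 9.629 m/s.
Bernoulli: P₁ + ½ρv₁² + ρg h₁ = P₂ + ½ρv₂² + ρg h₂, so P₂ = P₁ + ½ρ(v₁² − v₂²) − ρg(h₂ − h₁).
P₂ = 160900 + ½·792.5·(1.623² − 9.629²) − 792.5·9.81·(+3.644) = 160900 + (-35700) − (28330) = 96870 Pa.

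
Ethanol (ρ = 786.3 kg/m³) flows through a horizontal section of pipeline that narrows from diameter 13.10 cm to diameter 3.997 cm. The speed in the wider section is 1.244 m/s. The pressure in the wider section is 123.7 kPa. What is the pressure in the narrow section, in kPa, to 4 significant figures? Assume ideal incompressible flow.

P₂ ≈ 54.11 kPa

By continuity, v₂ = v₁·A₁/A₂ = 1.244·(134.8/12.55) = 13.36 m/s.
The pipe is horizontal, so Bernoulli reduces to P₁ + ½ρv₁² = P₂ + ½ρv₂².
P₂ = P₁ − ½ρ(v₂² − v₁²) = 123700 − ½·786.3·(13.36² − 1.244²) = 123700 − 69590 = 54110 Pa.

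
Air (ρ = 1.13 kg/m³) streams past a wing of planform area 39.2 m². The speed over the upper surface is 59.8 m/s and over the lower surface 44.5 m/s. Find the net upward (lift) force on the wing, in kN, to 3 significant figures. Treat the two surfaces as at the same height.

From P + ½ρv² = const at equal height, P_low − P_up = ½ρ(v_up² − v_low²).
ΔP = ½·1.13·(59.8² − 44.5²) = 902 Pa.
Lift = ΔP · A = 902 × 39.2 = 35300 N.

F ≈ 35.3 kN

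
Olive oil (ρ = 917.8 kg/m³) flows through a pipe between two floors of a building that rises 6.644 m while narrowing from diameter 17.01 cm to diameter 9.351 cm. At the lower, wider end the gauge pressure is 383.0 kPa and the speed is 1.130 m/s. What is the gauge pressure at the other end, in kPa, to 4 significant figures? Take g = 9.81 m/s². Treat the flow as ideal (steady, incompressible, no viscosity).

The volume flow rate is constant, so v₂ = (A₁/A₂)v₁ = (227.2/68.68)·1.130 = 3.739 m/s.
Bernoulli: P₁ + ½ρv₁² + ρg h₁ = P₂ + ½ρv₂² + ρg h₂, so P₂ = P₁ + ½ρ(v₁² − v₂²) − ρg(h₂ − h₁).
P₂ = 383000 + ½·917.8·(1.130² − 3.739²) − 917.8·9.81·(+6.644) = 383000 + (-5830) − (59820) = 317300 Pa.

P₂ ≈ 317.3 kPa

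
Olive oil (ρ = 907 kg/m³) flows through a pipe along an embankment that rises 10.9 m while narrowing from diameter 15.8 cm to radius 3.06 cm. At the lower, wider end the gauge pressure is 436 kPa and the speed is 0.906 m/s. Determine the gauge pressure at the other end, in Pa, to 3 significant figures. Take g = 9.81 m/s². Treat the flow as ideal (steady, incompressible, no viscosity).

The volume flow rate is constant, so v₂ = (A₁/A₂)v₁ = (196/29.4)·0.906 = 6.04 m/s.
Bernoulli: P₁ + ½ρv₁² + ρg h₁ = P₂ + ½ρv₂² + ρg h₂, so P₂ = P₁ + ½ρ(v₁² − v₂²) − ρg(h₂ − h₁).
P₂ = 436000 + ½·907·(0.906² − 6.04²) − 907·9.81·(+10.9) = 436000 + (-16200) − (97000) = 323000 Pa.

P₂ ≈ 323000 Pa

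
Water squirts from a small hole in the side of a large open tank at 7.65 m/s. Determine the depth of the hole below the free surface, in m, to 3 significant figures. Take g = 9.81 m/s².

Inverting v = √(2gh) gives h = v² / 2g.
h = 7.65²/(2·9.81) = 58.5/19.62 = 2.98 m.

h = 2.98 m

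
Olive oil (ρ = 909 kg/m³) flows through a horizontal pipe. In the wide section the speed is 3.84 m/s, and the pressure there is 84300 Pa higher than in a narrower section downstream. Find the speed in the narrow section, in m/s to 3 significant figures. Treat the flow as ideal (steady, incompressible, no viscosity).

v₂ ≈ 14.2 m/s

Along the level pipe P + ½ρv² is conserved, hence v₂² = v₁² + 2(P₁ − P₂)/ρ.
v₂ = √(3.84² + 2·84300/909) = √(14.7 + 185) = 14.2 m/s.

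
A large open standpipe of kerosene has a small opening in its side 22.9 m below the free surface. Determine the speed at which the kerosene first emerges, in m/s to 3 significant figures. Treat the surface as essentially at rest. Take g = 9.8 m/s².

v ≈ 21.2 m/s

Bernoulli from surface to hole (P equal, v_surface ≈ 0): v = √(2gh) = √(2×9.8×22.9) = 21.2 m/s.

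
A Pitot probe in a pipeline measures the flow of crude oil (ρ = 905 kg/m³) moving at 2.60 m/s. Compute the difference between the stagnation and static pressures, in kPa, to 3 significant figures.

The dynamic pressure equals the rise in static pressure at the stagnation point: ΔP = ½ρv².
ΔP = ½·905·2.60² = 3060 Pa.

ΔP = 3.06 kPa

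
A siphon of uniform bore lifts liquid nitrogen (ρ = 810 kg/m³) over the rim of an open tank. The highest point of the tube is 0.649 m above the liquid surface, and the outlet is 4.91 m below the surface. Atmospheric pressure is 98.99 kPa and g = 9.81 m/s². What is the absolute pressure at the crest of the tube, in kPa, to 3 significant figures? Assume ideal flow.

P_top ≈ 54.8 kPa

Bernoulli surface→outlet gives ½v² = g·h_out, so v = √(2·9.81·4.91) = 9.81 m/s.
The bore is uniform, so the speed at the crest is the same v. Bernoulli surface→crest: P_atm = P_top + ½ρv² + ρg·h_top.
P_top = 98990 − ½·810·9.81² − 810·9.81·0.649 = 54800 Pa.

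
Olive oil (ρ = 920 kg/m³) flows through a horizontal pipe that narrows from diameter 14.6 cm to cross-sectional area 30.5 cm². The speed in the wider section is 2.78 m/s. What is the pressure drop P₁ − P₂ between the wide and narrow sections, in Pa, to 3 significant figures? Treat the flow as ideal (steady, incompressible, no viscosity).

104000 Pa

Mass conservation (A₁v₁ = A₂v₂) gives v₂ = 2.78 × 167/30.5 = 15.3 m/s.
Bernoulli (h₁ = h₂): P₁ − P₂ = ½ρ(v₂² − v₁²).
P₁ − P₂ = ½·920·(15.3² − 2.78²) = ½·920·225 = 104000 Pa.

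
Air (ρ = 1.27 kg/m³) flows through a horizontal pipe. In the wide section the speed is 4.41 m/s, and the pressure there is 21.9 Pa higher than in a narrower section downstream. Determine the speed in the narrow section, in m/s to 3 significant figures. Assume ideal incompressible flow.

With h₁ = h₂, rearranging Bernoulli gives v₂ = √(v₁² + 2ΔP/ρ).
v₂ = √(4.41² + 2·21.9/1.27) = √(19.4 + 34.5) = 7.34 m/s.

7.34 m/s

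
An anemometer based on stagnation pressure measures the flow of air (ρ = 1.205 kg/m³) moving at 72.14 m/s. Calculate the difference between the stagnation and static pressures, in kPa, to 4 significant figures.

At the stagnation point the flow is brought to rest, so Bernoulli gives P_stag − P_static = ½ρv².
ΔP = ½·1.205·72.14² = 3136 Pa.

3.136 kPa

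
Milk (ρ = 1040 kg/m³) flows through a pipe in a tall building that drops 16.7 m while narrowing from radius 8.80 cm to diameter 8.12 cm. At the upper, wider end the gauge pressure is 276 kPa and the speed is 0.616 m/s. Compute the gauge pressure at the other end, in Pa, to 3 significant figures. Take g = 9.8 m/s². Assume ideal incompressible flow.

By continuity, v₂ = v₁·A₁/A₂ = 0.616·(243/51.8) = 2.89 m/s.
Applying Bernoulli between the two ends and solving for P₂: P₂ = P₁ + ½ρ(v₁² − v₂²) − ρgΔh.
P₂ = 276000 + ½·1040·(0.616² − 2.89²) − 1040·9.8·(−16.7) = 276000 + (-4160) − (-170000) = 442000 Pa.

442000 Pa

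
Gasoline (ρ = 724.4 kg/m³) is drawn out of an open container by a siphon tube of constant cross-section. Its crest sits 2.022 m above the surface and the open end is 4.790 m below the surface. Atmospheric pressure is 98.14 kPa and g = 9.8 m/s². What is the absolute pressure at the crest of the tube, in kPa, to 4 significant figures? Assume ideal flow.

From the surface to the outlet (both open to atmosphere, surface at rest): v = √(2g·h_out) = √(2·9.8·4.790) = 9.689 m/s.
Continuity keeps v the same throughout the tube; from surface to crest, P_atm + 0 = P_top + ½ρv² + ρg·h_top.
P_top = 98140 − ½·724.4·9.689² − 724.4·9.8·2.022 = 49780 Pa.

P_top ≈ 49.78 kPa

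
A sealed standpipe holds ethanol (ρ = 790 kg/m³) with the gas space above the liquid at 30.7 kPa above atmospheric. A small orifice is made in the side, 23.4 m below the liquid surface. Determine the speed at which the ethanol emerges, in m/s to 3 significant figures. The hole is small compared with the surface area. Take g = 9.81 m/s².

Take point 1 at the surface (v₁ ≈ 0) and point 2 at the hole (at atmospheric pressure). Bernoulli: P₁ + ρg h = P_atm + ½ρv₂².
With P₁ − P_atm = 30700 Pa, v₂ = √(2gh + 2ΔP/ρ) = √(2·9.81·23.4 + 2·30700/790) = 23.2 m/s.

v ≈ 23.2 m/s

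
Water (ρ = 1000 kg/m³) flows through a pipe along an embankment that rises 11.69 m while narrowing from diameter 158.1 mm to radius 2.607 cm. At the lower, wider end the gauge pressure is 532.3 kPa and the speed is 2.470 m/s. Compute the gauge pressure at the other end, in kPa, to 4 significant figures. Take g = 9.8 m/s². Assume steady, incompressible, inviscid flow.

162.9 kPa

By continuity, v₂ = v₁·A₁/A₂ = 2.470·(196.3/21.35) = 22.71 m/s.
Applying Bernoulli between the two ends and solving for P₂: P₂ = P₁ + ½ρ(v₁² − v₂²) − ρgΔh.
P₂ = 532300 + ½·1000·(2.470² − 22.71²) − 1000·9.8·(+11.69) = 532300 + (-254800) − (114600) = 162900 Pa.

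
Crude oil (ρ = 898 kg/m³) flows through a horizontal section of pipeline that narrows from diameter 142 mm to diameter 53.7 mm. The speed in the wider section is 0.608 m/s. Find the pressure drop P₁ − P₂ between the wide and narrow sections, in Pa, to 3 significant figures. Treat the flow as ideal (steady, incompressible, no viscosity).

7950 Pa

By continuity, v₂ = v₁·A₁/A₂ = 0.608·(158/22.6) = 4.25 m/s.
With no height change, Bernoulli's equation is P₁ + ½ρv₁² = P₂ + ½ρv₂².
P₁ − P₂ = ½·898·(4.25² − 0.608²) = ½·898·17.7 = 7950 Pa.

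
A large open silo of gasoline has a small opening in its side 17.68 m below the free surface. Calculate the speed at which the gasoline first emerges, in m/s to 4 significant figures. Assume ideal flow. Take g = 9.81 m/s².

18.62 m/s

The surface is effectively still and both ends are open, so ½v² = gh and v = √(2·9.81·17.68) = 18.62 m/s.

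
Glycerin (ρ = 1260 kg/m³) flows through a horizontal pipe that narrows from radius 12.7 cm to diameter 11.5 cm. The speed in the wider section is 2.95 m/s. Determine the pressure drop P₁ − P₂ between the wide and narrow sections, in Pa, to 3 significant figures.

Mass conservation (A₁v₁ = A₂v₂) gives v₂ = 2.95 × 507/104 = 14.4 m/s.
The pipe is horizontal, so Bernoulli reduces to P₁ + ½ρv₁² = P₂ + ½ρv₂².
P₁ − P₂ = ½·1260·(14.4² − 2.95²) = ½·1260·198 = 125000 Pa.

125000 Pa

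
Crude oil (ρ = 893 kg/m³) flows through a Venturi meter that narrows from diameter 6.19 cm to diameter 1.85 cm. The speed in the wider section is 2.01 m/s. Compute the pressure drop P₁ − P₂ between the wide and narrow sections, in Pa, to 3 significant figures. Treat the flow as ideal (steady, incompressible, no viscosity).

Continuity gives A₁v₁ = A₂v₂, so v₂ = (30.1 cm²)/(2.69 cm²) × 2.01 m/s = 22.5 m/s.
The pipe is horizontal, so Bernoulli reduces to P₁ + ½ρv₁² = P₂ + ½ρv₂².
P₁ − P₂ = ½·893·(22.5² − 2.01²) = ½·893·502 = 224000 Pa.

ΔP ≈ 224000 Pa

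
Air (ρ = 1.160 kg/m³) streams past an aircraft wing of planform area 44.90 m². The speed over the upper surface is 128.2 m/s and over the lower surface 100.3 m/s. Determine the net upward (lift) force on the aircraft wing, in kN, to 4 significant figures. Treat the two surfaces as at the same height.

F ≈ 166.0 kN

With equal heights on the two surfaces, Bernoulli gives P_lower − P_upper = ½ρ(v_upper² − v_lower²).
ΔP = ½·1.160·(128.2² − 100.3²) = 3698 Pa.
Lift = ΔP · A = 3698 × 44.90 = 166000 N.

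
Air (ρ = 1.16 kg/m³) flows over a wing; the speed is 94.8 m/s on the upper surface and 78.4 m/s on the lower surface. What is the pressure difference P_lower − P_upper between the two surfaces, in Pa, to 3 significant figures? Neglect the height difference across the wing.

Bernoulli (same height): P_lower − P_upper = ½ρ(v_upper² − v_lower²).
ΔP = ½·1.16·(94.8² − 78.4²) = 1650 Pa.

ΔP = 1650 Pa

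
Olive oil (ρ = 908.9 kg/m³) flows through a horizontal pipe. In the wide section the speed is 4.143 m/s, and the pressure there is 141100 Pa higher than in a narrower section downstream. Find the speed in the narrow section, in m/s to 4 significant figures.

18.10 m/s

Horizontal Bernoulli: P₁ + ½ρv₁² = P₂ + ½ρv₂², so v₂² = v₁² + 2(P₁ − P₂)/ρ.
v₂ = √(4.143² + 2·141100/908.9) = √(17.16 + 310.5) = 18.10 m/s.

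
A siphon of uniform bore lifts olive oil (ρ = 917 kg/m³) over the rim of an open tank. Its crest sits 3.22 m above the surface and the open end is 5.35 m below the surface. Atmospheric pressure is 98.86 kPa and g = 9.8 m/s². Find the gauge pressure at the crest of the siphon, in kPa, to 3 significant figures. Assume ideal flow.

P_gauge ≈ -77.0 kPa

Bernoulli surface→outlet gives ½v² = g·h_out, so v = √(2·9.8·5.35) = 10.2 m/s.
With constant cross-section the crest speed equals v; applying Bernoulli from the surface up to the crest, P_top = P_atm − ½ρv² − ρg·h_top.
P_top = 98860 − ½·917·10.2² − 917·9.8·3.22 = 21800 Pa. So P_gauge = P_top − P_atm = -77000 Pa.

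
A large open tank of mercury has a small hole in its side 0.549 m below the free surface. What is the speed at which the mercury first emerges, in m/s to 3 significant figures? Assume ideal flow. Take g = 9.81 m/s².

Torricelli's result v = √(2gh) gives v = √(2·9.81·0.549) = 3.28 m/s.

v ≈ 3.28 m/s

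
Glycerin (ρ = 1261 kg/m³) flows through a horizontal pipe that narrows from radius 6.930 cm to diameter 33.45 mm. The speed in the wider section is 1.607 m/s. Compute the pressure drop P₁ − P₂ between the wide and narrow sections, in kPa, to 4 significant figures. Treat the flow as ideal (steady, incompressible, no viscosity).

ΔP ≈ 478.3 kPa

By continuity, v₂ = v₁·A₁/A₂ = 1.607·(150.9/8.788) = 27.59 m/s.
Along the horizontal streamline, P + ½ρv² is constant.
P₁ − P₂ = ½·1261·(27.59² − 1.607²) = ½·1261·758.6 = 478300 Pa.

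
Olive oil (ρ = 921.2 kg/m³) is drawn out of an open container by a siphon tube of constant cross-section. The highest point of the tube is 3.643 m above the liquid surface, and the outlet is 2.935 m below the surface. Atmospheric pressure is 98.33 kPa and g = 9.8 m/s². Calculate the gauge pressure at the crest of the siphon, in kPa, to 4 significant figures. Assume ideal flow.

Bernoulli surface→outlet gives ½v² = g·h_out, so v = √(2·9.8·2.935) = 7.585 m/s.
Continuity keeps v the same throughout the tube; from surface to crest, P_atm + 0 = P_top + ½ρv² + ρg·h_top.
P_top = 98330 − ½·921.2·7.585² − 921.2·9.8·3.643 = 38950 Pa. So P_gauge = P_top − P_atm = -59380 Pa.

-59.38 kPa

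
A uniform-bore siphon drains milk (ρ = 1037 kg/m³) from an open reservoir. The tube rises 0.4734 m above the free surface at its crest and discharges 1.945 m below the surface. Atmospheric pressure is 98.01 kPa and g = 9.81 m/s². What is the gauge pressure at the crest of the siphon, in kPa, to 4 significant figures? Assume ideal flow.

From the surface to the outlet (both open to atmosphere, surface at rest): v = √(2g·h_out) = √(2·9.81·1.945) = 6.177 m/s.
Continuity keeps v the same throughout the tube; from surface to crest, P_atm + 0 = P_top + ½ρv² + ρg·h_top.
P_top = 98010 − ½·1037·6.177² − 1037·9.81·0.4734 = 73410 Pa. So P_gauge = P_top − P_atm = -24600 Pa.

P_gauge = -24.60 kPa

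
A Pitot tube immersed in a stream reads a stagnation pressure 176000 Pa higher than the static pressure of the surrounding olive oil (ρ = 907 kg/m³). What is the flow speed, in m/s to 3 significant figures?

v ≈ 19.7 m/s

The dynamic pressure equals the rise in static pressure at the stagnation point: ΔP = ½ρv².
v = √(2ΔP/ρ) = √(2·176000/907) = 19.7 m/s.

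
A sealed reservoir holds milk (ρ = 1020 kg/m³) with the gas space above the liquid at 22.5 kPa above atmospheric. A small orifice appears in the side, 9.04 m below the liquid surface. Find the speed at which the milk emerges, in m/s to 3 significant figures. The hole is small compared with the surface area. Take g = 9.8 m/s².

v ≈ 14.9 m/s

Take point 1 at the surface (v₁ ≈ 0) and point 2 at the hole (at atmospheric pressure). Bernoulli: P₁ + ρg h = P_atm + ½ρv₂².
With P₁ − P_atm = 22500 Pa, v₂ = √(2gh + 2ΔP/ρ) = √(2·9.8·9.04 + 2·22500/1020) = 14.9 m/s.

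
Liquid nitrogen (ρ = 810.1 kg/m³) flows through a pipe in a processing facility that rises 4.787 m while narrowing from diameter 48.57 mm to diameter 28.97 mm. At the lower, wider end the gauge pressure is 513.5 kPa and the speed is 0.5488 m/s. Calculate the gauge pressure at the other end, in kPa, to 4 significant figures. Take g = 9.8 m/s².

P₂ = 474.7 kPa

Mass conservation (A₁v₁ = A₂v₂) gives v₂ = 0.5488 × 18.53/6.592 = 1.543 m/s.
Applying Bernoulli between the two ends and solving for P₂: P₂ = P₁ + ½ρ(v₁² − v₂²) − ρgΔh.
P₂ = 513500 + ½·810.1·(0.5488² − 1.543²) − 810.1·9.8·(+4.787) = 513500 + (-841.9) − (38000) = 474700 Pa.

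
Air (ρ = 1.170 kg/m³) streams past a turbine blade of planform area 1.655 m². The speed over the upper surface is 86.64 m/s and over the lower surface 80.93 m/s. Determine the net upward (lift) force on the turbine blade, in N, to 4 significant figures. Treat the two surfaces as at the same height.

From P + ½ρv² = const at equal height, P_low − P_up = ½ρ(v_up² − v_low²).
ΔP = ½·1.170·(86.64² − 80.93²) = 559.7 Pa.
Lift = ΔP · A = 559.7 × 1.655 = 926.4 N.

F ≈ 926.4 N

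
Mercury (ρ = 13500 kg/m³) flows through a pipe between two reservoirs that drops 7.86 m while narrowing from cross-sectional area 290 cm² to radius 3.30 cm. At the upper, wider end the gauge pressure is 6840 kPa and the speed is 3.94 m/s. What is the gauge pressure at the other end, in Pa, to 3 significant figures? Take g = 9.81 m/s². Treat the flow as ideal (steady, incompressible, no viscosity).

457000 Pa

Continuity gives A₁v₁ = A₂v₂, so v₂ = (290 cm²)/(34.2 cm²) × 3.94 m/s = 33.4 m/s.
Bernoulli: P₁ + ½ρv₁² + ρg h₁ = P₂ + ½ρv₂² + ρg h₂, so P₂ = P₁ + ½ρ(v₁² − v₂²) − ρg(h₂ − h₁).
P₂ = 6840000 + ½·13500·(3.94² − 33.4²) − 13500·9.81·(−7.86) = 6840000 + (-7420000) − (-1040000) = 457000 Pa.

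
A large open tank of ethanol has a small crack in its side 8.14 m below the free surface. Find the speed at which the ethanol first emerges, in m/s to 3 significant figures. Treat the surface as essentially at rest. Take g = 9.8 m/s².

v = 12.6 m/s

Bernoulli from surface to hole (P equal, v_surface ≈ 0): v = √(2gh) = √(2×9.8×8.14) = 12.6 m/s.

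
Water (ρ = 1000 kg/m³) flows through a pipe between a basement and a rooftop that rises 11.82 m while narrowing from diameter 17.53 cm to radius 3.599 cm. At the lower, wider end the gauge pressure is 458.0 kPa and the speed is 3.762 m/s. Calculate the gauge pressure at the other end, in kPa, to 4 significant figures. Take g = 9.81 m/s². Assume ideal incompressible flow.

P₂ ≈ 100.2 kPa

The volume flow rate is constant, so v₂ = (A₁/A₂)v₁ = (241.4/40.69)·3.762 = 22.31 m/s.
Bernoulli: P₁ + ½ρv₁² + ρg h₁ = P₂ + ½ρv₂² + ρg h₂, so P₂ = P₁ + ½ρ(v₁² − v₂²) − ρg(h₂ − h₁).
P₂ = 458000 + ½·1000·(3.762² − 22.31²) − 1000·9.81·(+11.82) = 458000 + (-241900) − (116000) = 100200 Pa.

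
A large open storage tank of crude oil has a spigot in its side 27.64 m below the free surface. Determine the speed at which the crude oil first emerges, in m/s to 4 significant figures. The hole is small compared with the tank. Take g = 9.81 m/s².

v ≈ 23.29 m/s

With the surface at rest and both surface and jet at atmospheric pressure, Bernoulli gives ρg h = ½ρv², so v = √(2gh) = √(2·9.81·27.64) = 23.29 m/s.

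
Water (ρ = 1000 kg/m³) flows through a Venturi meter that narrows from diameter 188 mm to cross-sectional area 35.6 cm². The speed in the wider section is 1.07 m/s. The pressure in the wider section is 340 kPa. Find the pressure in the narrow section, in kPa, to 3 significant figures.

Mass conservation (A₁v₁ = A₂v₂) gives v₂ = 1.07 × 278/35.6 = 8.34 m/s.
With no height change, Bernoulli's equation is P₁ + ½ρv₁² = P₂ + ½ρv₂².
P₂ = P₁ − ½ρ(v₂² − v₁²) = 340000 − ½·1000·(8.34² − 1.07²) = 340000 − 34200 = 306000 Pa.

P₂ ≈ 306 kPa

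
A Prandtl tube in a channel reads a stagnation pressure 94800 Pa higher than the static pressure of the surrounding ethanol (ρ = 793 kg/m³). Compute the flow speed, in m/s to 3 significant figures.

Bernoulli between the free stream and the stagnation point: ½ρv² = P_stag − P_static.
v = √(2ΔP/ρ) = √(2·94800/793) = 15.5 m/s.

v ≈ 15.5 m/s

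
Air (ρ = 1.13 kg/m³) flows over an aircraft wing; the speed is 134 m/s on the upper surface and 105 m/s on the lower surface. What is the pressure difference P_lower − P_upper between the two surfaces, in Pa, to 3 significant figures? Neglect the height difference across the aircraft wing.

The pressure is lower where the speed is higher: ΔP = ½ρ(v_up² − v_low²).
ΔP = ½·1.13·(134² − 105²) = 3920 Pa.

ΔP = 3920 Pa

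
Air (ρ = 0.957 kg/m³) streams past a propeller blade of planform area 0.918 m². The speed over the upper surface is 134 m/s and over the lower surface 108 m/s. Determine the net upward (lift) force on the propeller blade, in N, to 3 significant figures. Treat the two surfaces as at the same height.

2760 N

From P + ½ρv² = const at equal height, P_low − P_up = ½ρ(v_up² − v_low²).
ΔP = ½·0.957·(134² − 108²) = 3010 Pa.
Lift = ΔP · A = 3010 × 0.918 = 2760 N.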